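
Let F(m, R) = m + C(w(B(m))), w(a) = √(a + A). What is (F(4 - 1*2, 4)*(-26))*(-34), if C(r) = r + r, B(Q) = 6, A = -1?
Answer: 1768 + 1768*√5 ≈ 5721.4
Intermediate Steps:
w(a) = √(-1 + a) (w(a) = √(a - 1) = √(-1 + a))
C(r) = 2*r
F(m, R) = m + 2*√5 (F(m, R) = m + 2*√(-1 + 6) = m + 2*√5)
(F(4 - 1*2, 4)*(-26))*(-34) = (((4 - 1*2) + 2*√5)*(-26))*(-34) = (((4 - 2) + 2*√5)*(-26))*(-34) = ((2 + 2*√5)*(-26))*(-34) = (-52 - 52*√5)*(-34) = 1768 + 1768*√5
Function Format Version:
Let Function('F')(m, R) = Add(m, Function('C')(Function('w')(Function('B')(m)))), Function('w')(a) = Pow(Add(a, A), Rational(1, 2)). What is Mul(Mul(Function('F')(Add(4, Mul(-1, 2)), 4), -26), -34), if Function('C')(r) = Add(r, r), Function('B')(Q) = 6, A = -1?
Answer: Add(1768, Mul(1768, Pow(5, Rational(1, 2)))) ≈ 5721.4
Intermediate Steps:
Function('w')(a) = Pow(Add(-1, a), Rational(1, 2)) (Function('w')(a) = Pow(Add(a, -1), Rational(1, 2)) = Pow(Add(-1, a), Rational(1, 2)))
Function('C')(r) = Mul(2, r)
Function('F')(m, R) = Add(m, Mul(2, Pow(5, Rational(1, 2)))) (Function('F')(m, R) = Add(m, Mul(2, Pow(Add(-1, 6), Rational(1, 2)))) = Add(m, Mul(2, Pow(5, Rational(1, 2)))))
Mul(Mul(Function('F')(Add(4, Mul(-1, 2)), 4), -26), -34) = Mul(Mul(Add(Add(4, Mul(-1, 2)), Mul(2, Pow(5, Rational(1, 2)))), -26), -34) = Mul(Mul(Add(Add(4, -2), Mul(2, Pow(5, Rational(1, 2)))), -26), -34) = Mul(Mul(Add(2, Mul(2, Pow(5, Rational(1, 2)))), -26), -34) = Mul(Add(-52, Mul(-52, Pow(5, Rational(1, 2)))), -34) = Add(1768, Mul(1768, Pow(5, Rational(1, 2))))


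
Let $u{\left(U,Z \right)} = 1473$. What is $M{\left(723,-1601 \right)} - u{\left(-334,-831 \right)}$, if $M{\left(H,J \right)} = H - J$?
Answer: $851$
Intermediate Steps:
$M{\left(723,-1601 \right)} - u{\left(-334,-831 \right)} = \left(723 - -1601\right) - 1473 = \left(723 + 1601\right) - 1473 = 2324 - 1473 = 851$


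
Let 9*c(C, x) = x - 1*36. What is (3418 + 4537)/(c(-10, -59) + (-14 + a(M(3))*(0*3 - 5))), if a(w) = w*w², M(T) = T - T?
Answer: -71595/221 ≈ -323.96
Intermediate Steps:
c(C, x) = -4 + x/9 (c(C, x) = (x - 1*36)/9 = (x - 36)/9 = (-36 + x)/9 = -4 + x/9)
M(T) = 0
a(w) = w³
(3418 + 4537)/(c(-10, -59) + (-14 + a(M(3))*(0*3 - 5))) = (3418 + 4537)/((-4 + (⅑)*(-59)) + (-14 + 0³*(0*3 - 5))) = 7955/((-4 - 59/9) + (-14 + 0*(0 - 5))) = 7955/(-95/9 + (-14 + 0*(-5))) = 7955/(-95/9 + (-14 + 0)) = 7955/(-95/9 - 14) = 7955/(-221/9) = 7955*(-9/221) = -71595/221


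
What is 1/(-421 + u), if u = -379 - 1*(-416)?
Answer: -1/384 ≈ -0.0026042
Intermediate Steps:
u = 37 (u = -379 + 416 = 37)
1/(-421 + u) = 1/(-421 + 37) = 1/(-384) = -1/384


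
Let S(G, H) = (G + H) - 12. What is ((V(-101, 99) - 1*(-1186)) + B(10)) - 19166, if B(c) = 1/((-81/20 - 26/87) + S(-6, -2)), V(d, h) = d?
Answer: -766039467/42367 ≈ -18081.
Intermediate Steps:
S(G, H) = -12 + G + H
B(c) = -1740/42367 (B(c) = 1/((-81/20 - 26/87) + (-12 - 6 - 2)) = 1/((-81*1/20 - 26*1/87) - 20) = 1/((-81/20 - 26/87) - 20) = 1/(-7567/1740 - 20) = 1/(-42367/1740) = -1740/42367)
((V(-101, 99) - 1*(-1186)) + B(10)) - 19166 = ((-101 - 1*(-1186)) - 1740/42367) - 19166 = ((-101 + 1186) - 1740/42367) - 19166 = (1085 - 1740/42367) - 19166 = 45966455/42367 - 19166 = -766039467/42367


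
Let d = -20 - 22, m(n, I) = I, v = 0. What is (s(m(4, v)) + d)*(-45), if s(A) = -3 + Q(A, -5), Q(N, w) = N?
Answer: 2025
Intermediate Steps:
s(A) = -3 + A
d = -42
(s(m(4, v)) + d)*(-45) = ((-3 + 0) - 42)*(-45) = (-3 - 42)*(-45) = -45*(-45) = 2025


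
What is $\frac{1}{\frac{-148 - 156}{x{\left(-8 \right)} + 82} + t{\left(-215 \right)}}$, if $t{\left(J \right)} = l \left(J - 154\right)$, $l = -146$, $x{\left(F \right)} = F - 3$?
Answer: $\frac{71}{3824750} \approx 1.8563 \cdot 10^{-5}$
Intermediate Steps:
$x{\left(F \right)} = -3 + F$
$t{\left(J \right)} = 22484 - 146 J$ ($t{\left(J \right)} = - 146 \left(J - 154\right) = - 146 \left(-154 + J\right) = 22484 - 146 J$)
$\frac{1}{\frac{-148 - 156}{x{\left(-8 \right)} + 82} + t{\left(-215 \right)}} = \frac{1}{\frac{-148 - 156}{\left(-3 - 8\right) + 82} + \left(22484 - -31390\right)} = \frac{1}{\frac{1}{-11 + 82} \left(-304\right) + \left(22484 + 31390\right)} = \frac{1}{\frac{1}{71} \left(-304\right) + 53874} = \frac{1}{- \frac{304}{71} + 53874} = \frac{1}{\frac{3824750}{71}} = \frac{71}{3824750}$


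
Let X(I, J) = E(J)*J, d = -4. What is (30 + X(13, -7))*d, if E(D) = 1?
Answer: -92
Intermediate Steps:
X(I, J) = J (X(I, J) = 1*J = J)
(30 + X(13, -7))*d = (30 - 7)*(-4) = 23*(-4) = -92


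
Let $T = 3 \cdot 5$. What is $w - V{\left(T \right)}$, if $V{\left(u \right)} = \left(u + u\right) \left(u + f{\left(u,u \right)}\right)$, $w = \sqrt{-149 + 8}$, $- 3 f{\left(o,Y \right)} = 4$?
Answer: $-410 + i \sqrt{141} \approx -410.0 + 11.874 i$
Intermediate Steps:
$T = 15$
$f{\left(o,Y \right)} = - \frac{4}{3}$ ($f{\left(o,Y \right)} = \left(- \frac{1}{3}\right) 4 = - \frac{4}{3}$)
$w = i \sqrt{141}$ ($w = \sqrt{-141} = i \sqrt{141} \approx 11.874 i$)
$V{\left(u \right)} = 2 u \left(- \frac{4}{3} + u\right)$ ($V{\left(u \right)} = \left(u + u\right) \left(u - \frac{4}{3}\right) = 2 u \left(- \frac{4}{3} + u\right)$)
$w - V{\left(T \right)} = i \sqrt{141} - \frac{2}{3} \cdot 15 \left(-4 + 3 \cdot 15\right) = i \sqrt{141} - \frac{2}{3} \cdot 15 \left(-4 + 45\right) = i \sqrt{141} - \frac{2}{3} \cdot 15 \cdot 41 = i \sqrt{141} - 410 = -410 + i \sqrt{141}$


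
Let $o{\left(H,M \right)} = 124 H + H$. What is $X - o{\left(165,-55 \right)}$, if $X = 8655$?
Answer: $-11970$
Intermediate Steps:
$o{\left(H,M \right)} = 125 H$
$X - o{\left(165,-55 \right)} = 8655 - 125 \cdot 165 = 8655 - 20625 = -11970$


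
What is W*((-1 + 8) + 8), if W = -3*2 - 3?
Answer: -135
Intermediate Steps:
W = -9 (W = -6 - 3 = -9)
W*((-1 + 8) + 8) = -9*((-1 + 8) + 8) = -9*(7 + 8) = -9*15 = -135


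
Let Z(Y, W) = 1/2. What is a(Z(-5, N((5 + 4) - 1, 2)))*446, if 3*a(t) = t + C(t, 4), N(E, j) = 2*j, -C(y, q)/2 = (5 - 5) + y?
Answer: -223/3 ≈ -74.333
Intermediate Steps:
C(y, q) = -2*y (C(y, q) = -2*((5 - 5) + y) = -2*(0 + y) = -2*y)
Z(Y, W) = 1/2
a(t) = -t/3 (a(t) = (t - 2*t)/3 = (-t)/3 = -t/3)
a(Z(-5, N((5 + 4) - 1, 2)))*446 = -1/3*1/2*446 = -1/6*446 = -223/3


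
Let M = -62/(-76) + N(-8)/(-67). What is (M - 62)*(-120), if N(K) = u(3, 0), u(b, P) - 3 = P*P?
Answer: 9353340/1273 ≈ 7347.5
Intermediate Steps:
u(b, P) = 3 + P**2 (u(b, P) = 3 + P*P = 3 + P**2)
N(K) = 3 (N(K) = 3 + 0**2 = 3 + 0 = 3)
M = 1963/2546 (M = -62/(-76) + 3/(-67) = -62*(-1/76) + 3*(-1/67) = 31/38 - 3/67 = 1963/2546 ≈ 0.77101)
(M - 62)*(-120) = (1963/2546 - 62)*(-120) = -155889/2546*(-120) = 9353340/1273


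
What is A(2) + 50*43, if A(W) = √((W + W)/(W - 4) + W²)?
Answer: 2150 + √2 ≈ 2151.4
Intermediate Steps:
A(W) = √(W² + 2*W/(-4 + W)) (A(W) = √((2*W)/(-4 + W) + W²) = √(2*W/(-4 + W) + W²) = √(W² + 2*W/(-4 + W)))
A(2) + 50*43 = √(2*(2 + 2*(-4 + 2))/(-4 + 2)) + 50*43 = √(2*(2 + 2*(-2))/(-2)) + 2150 = √(2*(-½)*(2 - 4)) + 2150 = √(2*(-½)*(-2)) + 2150 = √2 + 2150 = 2150 + √2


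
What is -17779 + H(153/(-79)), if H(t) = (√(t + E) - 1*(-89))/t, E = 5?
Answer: -2727218/153 - 11*√158/153 ≈ -17826.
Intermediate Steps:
H(t) = (89 + √(5 + t))/t (H(t) = (√(t + 5) - 1*(-89))/t = (√(5 + t) + 89)/t = (89 + √(5 + t))/t)
-17779 + H(153/(-79)) = -17779 + (89 + √(5 + 153/(-79)))/((153/(-79))) = -17779 + (89 + √(5 + 153*(-1/79)))/((153*(-1/79))) = -17779 + (89 + √(5 - 153/79))/(-153/79) = -17779 - 79*(89 + √(242/79))/153 = -17779 - 79*(89 + 11*√158/79)/153 = -17779 + (-7031/153 - 11*√158/153) = -2727218/153 - 11*√158/153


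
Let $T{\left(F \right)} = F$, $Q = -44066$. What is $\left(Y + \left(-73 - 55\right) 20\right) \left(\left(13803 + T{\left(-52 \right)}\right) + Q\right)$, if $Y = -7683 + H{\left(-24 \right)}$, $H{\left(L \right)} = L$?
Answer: $311244105$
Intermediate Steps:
$Y = -7707$ ($Y = -7683 - 24 = -7707$)
$\left(Y + \left(-73 - 55\right) 20\right) \left(\left(13803 + T{\left(-52 \right)}\right) + Q\right) = \left(-7707 + \left(-73 - 55\right) 20\right) \left(\left(13803 - 52\right) - 44066\right) = \left(-7707 - 2560\right) \left(13751 - 44066\right) = \left(-7707 - 2560\right) \left(-30315\right) = \left(-10267\right) \left(-30315\right) = 311244105$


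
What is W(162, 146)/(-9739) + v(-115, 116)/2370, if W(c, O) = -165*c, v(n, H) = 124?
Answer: 32278868/11540715 ≈ 2.7970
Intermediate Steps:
W(162, 146)/(-9739) + v(-115, 116)/2370 = -165*162/(-9739) + 124/2370 = -26730*(-1/9739) + 124*(1/2370) = 26730/9739 + 62/1185 = 32278868/11540715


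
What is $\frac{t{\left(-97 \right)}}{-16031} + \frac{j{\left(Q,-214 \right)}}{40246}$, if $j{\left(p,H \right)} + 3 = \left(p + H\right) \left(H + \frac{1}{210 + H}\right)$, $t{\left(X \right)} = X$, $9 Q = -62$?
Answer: $\frac{3431384860}{2903326317} \approx 1.1819$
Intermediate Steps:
$Q = - \frac{62}{9}$ ($Q = \frac{1}{9} \left(-62\right) = - \frac{62}{9} \approx -6.8889$)
$j{\left(p,H \right)} = -3 + \left(H + p\right) \left(H + \frac{1}{210 + H}\right)$ ($j{\left(p,H \right)} = -3 + \left(p + H\right) \left(H + \frac{1}{210 + H}\right) = -3 + \left(H + p\right) \left(H + \frac{1}{210 + H}\right)$)
$\frac{t{\left(-97 \right)}}{-16031} + \frac{j{\left(Q,-214 \right)}}{40246} = - \frac{97}{-16031} + \frac{\frac{1}{210 - 214} \left(-630 - \frac{62}{9} + \left(-214\right)^{3} - -428 + 210 \left(-214\right)^{2} - \frac{62 \left(-214\right)^{2}}{9} + 210 \left(-214\right) \left(- \frac{62}{9}\right)\right)}{40246} = \left(-97\right) \left(- \frac{1}{16031}\right) + \frac{-630 - \frac{62}{9} - 9800344 + 428 + 210 \cdot 45796 - \frac{2839352}{9} + \frac{928760}{3}}{-4} \cdot \frac{1}{40246} = \frac{97}{16031} + - \frac{-630 - \frac{62}{9} - 9800344 + 428 + 9617160 - \frac{2839352}{9} + \frac{928760}{3}}{4} \cdot \frac{1}{40246} = \frac{97}{16031} + \left(- \frac{1}{4}\right) \left(- \frac{1703608}{9}\right) \frac{1}{40246} = \frac{97}{16031} + \frac{425902}{9} \cdot \frac{1}{40246} = \frac{97}{16031} + \frac{212951}{181107} = \frac{3431384860}{2903326317}$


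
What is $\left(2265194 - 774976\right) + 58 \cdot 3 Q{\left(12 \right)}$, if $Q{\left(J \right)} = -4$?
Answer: $1489522$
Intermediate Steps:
$\left(2265194 - 774976\right) + 58 \cdot 3 Q{\left(12 \right)} = \left(2265194 - 774976\right) + 58 \cdot 3 \left(-4\right) = 1490218 + 174 \left(-4\right) = 1490218 - 696 = 1489522$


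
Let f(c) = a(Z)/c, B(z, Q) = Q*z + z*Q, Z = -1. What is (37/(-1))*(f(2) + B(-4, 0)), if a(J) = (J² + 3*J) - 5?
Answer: 259/2 ≈ 129.50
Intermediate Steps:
a(J) = -5 + J² + 3*J
B(z, Q) = 2*Q*z (B(z, Q) = Q*z + Q*z = 2*Q*z)
f(c) = -7/c (f(c) = (-5 + (-1)² + 3*(-1))/c = (-5 + 1 - 3)/c = -7/c)
(37/(-1))*(f(2) + B(-4, 0)) = (37/(-1))*(-7/2 + 2*0*(-4)) = (37*(-1))*(-7*½ + 0) = -37*(-7/2 + 0) = -37*(-7/2) = 259/2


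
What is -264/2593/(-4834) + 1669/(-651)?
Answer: -10460006057/4079999931 ≈ -2.5637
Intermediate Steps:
-264/2593/(-4834) + 1669/(-651) = -264*1/2593*(-1/4834) + 1669*(-1/651) = -264/2593*(-1/4834) - 1669/651 = 132/6267281 - 1669/651 = -10460006057/4079999931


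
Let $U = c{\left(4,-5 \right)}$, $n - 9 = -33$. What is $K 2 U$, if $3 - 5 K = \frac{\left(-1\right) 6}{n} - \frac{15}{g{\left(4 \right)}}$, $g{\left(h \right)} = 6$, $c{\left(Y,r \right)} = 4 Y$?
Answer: $\frac{168}{5} \approx 33.6$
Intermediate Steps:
$n = -24$ ($n = 9 - 33 = -24$)
$U = 16$ ($U = 4 \cdot 4 = 16$)
$K = \frac{21}{20}$ ($K = \frac{3}{5} - \frac{\frac{\left(-1\right) 6}{-24} - \frac{15}{6}}{5} = \frac{3}{5} - \frac{\left(-6\right) \left(- \frac{1}{24}\right) - \frac{5}{2}}{5} = \frac{3}{5} - \frac{\frac{1}{4} - \frac{5}{2}}{5} = \frac{3}{5} - - \frac{9}{20} = \frac{3}{5} + \frac{9}{20} = \frac{21}{20} \approx 1.05$)
$K 2 U = \frac{21 \cdot 2 \cdot 16}{20} = \frac{21}{20} \cdot 32 = \frac{168}{5}$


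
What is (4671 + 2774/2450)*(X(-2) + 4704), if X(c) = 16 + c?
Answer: 3857545988/175 ≈ 2.2043e+7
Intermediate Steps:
(4671 + 2774/2450)*(X(-2) + 4704) = (4671 + 2774/2450)*((16 - 2) + 4704) = (4671 + 2774*(1/2450))*(14 + 4704) = (4671 + 1387/1225)*4718 = (5723362/1225)*4718 = 3857545988/175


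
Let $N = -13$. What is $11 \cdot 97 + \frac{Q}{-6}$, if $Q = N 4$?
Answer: $\frac{3227}{3} \approx 1075.7$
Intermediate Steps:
$Q = -52$ ($Q = \left(-13\right) 4 = -52$)
$11 \cdot 97 + \frac{Q}{-6} = 11 \cdot 97 - \frac{52}{-6} = 1067 - - \frac{26}{3} = 1067 + \frac{26}{3} = \frac{3227}{3}$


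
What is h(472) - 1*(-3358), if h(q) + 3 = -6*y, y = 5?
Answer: 3325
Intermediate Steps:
h(q) = -33 (h(q) = -3 - 6*5 = -3 - 30 = -33)
h(472) - 1*(-3358) = -33 - 1*(-3358) = -33 + 3358 = 3325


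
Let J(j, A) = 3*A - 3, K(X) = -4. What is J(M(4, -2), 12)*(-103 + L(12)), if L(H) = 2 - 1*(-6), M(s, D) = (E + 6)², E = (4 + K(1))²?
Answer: -3135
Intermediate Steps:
E = 0 (E = (4 - 4)² = 0² = 0)
M(s, D) = 36 (M(s, D) = (0 + 6)² = 6² = 36)
L(H) = 8 (L(H) = 2 + 6 = 8)
J(j, A) = -3 + 3*A
J(M(4, -2), 12)*(-103 + L(12)) = (-3 + 3*12)*(-103 + 8) = (-3 + 36)*(-95) = 33*(-95) = -3135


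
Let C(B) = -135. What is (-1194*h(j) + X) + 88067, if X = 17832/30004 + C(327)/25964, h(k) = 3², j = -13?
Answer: 15058840627321/194755964 ≈ 77322.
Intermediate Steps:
h(k) = 9
X = 114734877/194755964 (X = 17832/30004 - 135/25964 = 17832*(1/30004) - 135*1/25964 = 4458/7501 - 135/25964 = 114734877/194755964 ≈ 0.58912)
(-1194*h(j) + X) + 88067 = (-1194*9 + 114734877/194755964) + 88067 = (-10746 + 114734877/194755964) + 88067 = -2092732854267/194755964 + 88067 = 15058840627321/194755964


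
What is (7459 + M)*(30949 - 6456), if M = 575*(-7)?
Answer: 84108962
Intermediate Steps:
M = -4025
(7459 + M)*(30949 - 6456) = (7459 - 4025)*(30949 - 6456) = 3434*24493 = 84108962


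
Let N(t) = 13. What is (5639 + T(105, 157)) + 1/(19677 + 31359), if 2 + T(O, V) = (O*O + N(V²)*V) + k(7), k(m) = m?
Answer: 954883561/51036 ≈ 18710.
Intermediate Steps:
T(O, V) = 5 + O² + 13*V (T(O, V) = -2 + ((O*O + 13*V) + 7) = -2 + ((O² + 13*V) + 7) = -2 + (7 + O² + 13*V) = 5 + O² + 13*V)
(5639 + T(105, 157)) + 1/(19677 + 31359) = (5639 + (5 + 105² + 13*157)) + 1/(19677 + 31359) = (5639 + (5 + 11025 + 2041)) + 1/51036 = (5639 + 13071) + 1/51036 = 18710 + 1/51036 = 954883561/51036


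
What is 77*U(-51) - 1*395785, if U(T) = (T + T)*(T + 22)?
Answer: -168019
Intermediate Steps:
U(T) = 2*T*(22 + T) (U(T) = (2*T)*(22 + T) = 2*T*(22 + T))
77*U(-51) - 1*395785 = 77*(2*(-51)*(22 - 51)) - 1*395785 = 77*(2*(-51)*(-29)) - 395785 = 77*2958 - 395785 = 227766 - 395785 = -168019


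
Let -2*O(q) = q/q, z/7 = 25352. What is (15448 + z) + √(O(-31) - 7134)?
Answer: 192912 + I*√28538/2 ≈ 1.9291e+5 + 84.466*I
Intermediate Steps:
z = 177464 (z = 7*25352 = 177464)
O(q) = -½ (O(q) = -q/(2*q) = -½*1 = -½)
(15448 + z) + √(O(-31) - 7134) = (15448 + 177464) + √(-½ - 7134) = 192912 + √(-14269/2) = 192912 + I*√28538/2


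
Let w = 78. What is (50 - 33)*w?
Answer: 1326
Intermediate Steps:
(50 - 33)*w = (50 - 33)*78 = 17*78 = 1326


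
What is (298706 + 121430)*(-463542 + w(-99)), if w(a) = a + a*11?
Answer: -195249803280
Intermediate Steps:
w(a) = 12*a (w(a) = a + 11*a = 12*a)
(298706 + 121430)*(-463542 + w(-99)) = (298706 + 121430)*(-463542 + 12*(-99)) = 420136*(-463542 - 1188) = 420136*(-464730) = -195249803280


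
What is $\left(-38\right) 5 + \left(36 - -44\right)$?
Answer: $-110$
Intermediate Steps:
$\left(-38\right) 5 + \left(36 - -44\right) = -190 + \left(36 + 44\right) = -190 + 80 = -110$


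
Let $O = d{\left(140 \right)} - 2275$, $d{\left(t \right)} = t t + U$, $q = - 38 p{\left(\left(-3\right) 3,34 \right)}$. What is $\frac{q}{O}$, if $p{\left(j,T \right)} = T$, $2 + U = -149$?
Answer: $- \frac{646}{8587} \approx -0.07523$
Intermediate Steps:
$U = -151$ ($U = -2 - 149 = -151$)
$q = -1292$ ($q = \left(-38\right) 34 = -1292$)
$d{\left(t \right)} = -151 + t^{2}$ ($d{\left(t \right)} = t t - 151 = t^{2} - 151 = -151 + t^{2}$)
$O = 17174$ ($O = \left(-151 + 140^{2}\right) - 2275 = \left(-151 + 19600\right) - 2275 = 19449 - 2275 = 17174$)
$\frac{q}{O} = - \frac{1292}{17174} = \left(-1292\right) \frac{1}{17174} = - \frac{646}{8587}$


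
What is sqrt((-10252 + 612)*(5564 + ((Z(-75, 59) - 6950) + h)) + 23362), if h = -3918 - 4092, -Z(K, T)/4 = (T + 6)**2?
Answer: sqrt(253516802) ≈ 15922.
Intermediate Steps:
Z(K, T) = -4*(6 + T)**2 (Z(K, T) = -4*(T + 6)**2 = -4*(6 + T)**2)
h = -8010
sqrt((-10252 + 612)*(5564 + ((Z(-75, 59) - 6950) + h)) + 23362) = sqrt((-10252 + 612)*(5564 + ((-4*(6 + 59)**2 - 6950) - 8010)) + 23362) = sqrt(-9640*(5564 + ((-4*65**2 - 6950) - 8010)) + 23362) = sqrt(-9640*(5564 + ((-4*4225 - 6950) - 8010)) + 23362) = sqrt(-9640*(5564 + ((-16900 - 6950) - 8010)) + 23362) = sqrt(-9640*(5564 + (-23850 - 8010)) + 23362) = sqrt(-9640*(5564 - 31860) + 23362) = sqrt(-9640*(-26296) + 23362) = sqrt(253493440 + 23362) = sqrt(253516802)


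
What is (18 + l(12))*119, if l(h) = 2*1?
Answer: 2380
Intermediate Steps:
l(h) = 2
(18 + l(12))*119 = (18 + 2)*119 = 20*119 = 2380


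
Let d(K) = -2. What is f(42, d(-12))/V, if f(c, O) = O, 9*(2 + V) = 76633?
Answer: -18/76615 ≈ -0.00023494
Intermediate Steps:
V = 76615/9 (V = -2 + (⅑)*76633 = -2 + 76633/9 = 76615/9 ≈ 8512.8)
f(42, d(-12))/V = -2/76615/9 = -2*9/76615 = -18/76615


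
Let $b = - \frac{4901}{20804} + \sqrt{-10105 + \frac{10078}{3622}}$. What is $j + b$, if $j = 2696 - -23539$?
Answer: $\frac{545788039}{20804} + \frac{2 i \sqrt{8283113769}}{1811} \approx 26235.0 + 100.51 i$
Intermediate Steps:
$j = 26235$ ($j = 2696 + 23539 = 26235$)
$b = - \frac{4901}{20804} + \frac{2 i \sqrt{8283113769}}{1811}$ ($b = \left(-4901\right) \frac{1}{20804} + \sqrt{-10105 + 10078 \cdot \frac{1}{3622}} = - \frac{4901}{20804} + \sqrt{-10105 + \frac{5039}{1811}} = - \frac{4901}{20804} + \sqrt{- \frac{18295116}{1811}} = - \frac{4901}{20804} + \frac{2 i \sqrt{8283113769}}{1811} \approx -0.23558 + 100.51 i$)
$j + b = 26235 - \left(\frac{4901}{20804} - \frac{2 i \sqrt{8283113769}}{1811}\right) = \frac{545788039}{20804} + \frac{2 i \sqrt{8283113769}}{1811}$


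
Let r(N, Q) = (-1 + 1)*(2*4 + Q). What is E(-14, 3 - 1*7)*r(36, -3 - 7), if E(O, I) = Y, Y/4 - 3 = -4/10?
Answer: 0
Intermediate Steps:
r(N, Q) = 0 (r(N, Q) = 0*(8 + Q) = 0)
Y = 52/5 (Y = 12 + 4*(-4/10) = 12 + 4*(-4*⅒) = 12 + 4*(-⅖) = 12 - 8/5 = 52/5 ≈ 10.400)
E(O, I) = 52/5
E(-14, 3 - 1*7)*r(36, -3 - 7) = (52/5)*0 = 0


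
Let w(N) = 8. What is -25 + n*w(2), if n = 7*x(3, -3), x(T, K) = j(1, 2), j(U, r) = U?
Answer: 31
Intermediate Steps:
x(T, K) = 1
n = 7 (n = 7*1 = 7)
-25 + n*w(2) = -25 + 7*8 = -25 + 56 = 31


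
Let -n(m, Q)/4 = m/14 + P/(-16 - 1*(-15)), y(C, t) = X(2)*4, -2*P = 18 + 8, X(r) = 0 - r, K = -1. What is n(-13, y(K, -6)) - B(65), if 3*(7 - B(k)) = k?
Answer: -706/21 ≈ -33.619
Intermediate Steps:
B(k) = 7 - k/3
X(r) = -r
P = -13 (P = -(18 + 8)/2 = -½*26 = -13)
y(C, t) = -8 (y(C, t) = -1*2*4 = -2*4 = -8)
n(m, Q) = -52 - 2*m/7 (n(m, Q) = -4*(m/14 - 13/(-16 - 1*(-15))) = -4*(m*(1/14) - 13/(-16 + 15)) = -4*(m/14 - 13/(-1)) = -4*(m/14 - 13*(-1)) = -4*(m/14 + 13) = -4*(13 + m/14) = -52 - 2*m/7)
n(-13, y(K, -6)) - B(65) = (-52 - 2/7*(-13)) - (7 - ⅓*65) = (-52 + 26/7) - (7 - 65/3) = -338/7 - 1*(-44/3) = -338/7 + 44/3 = -706/21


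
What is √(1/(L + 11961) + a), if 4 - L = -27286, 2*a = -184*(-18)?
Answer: √2551301536907/39251 ≈ 40.694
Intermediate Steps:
a = 1656 (a = (-184*(-18))/2 = (½)*3312 = 1656)
L = 27290 (L = 4 - 1*(-27286) = 4 + 27286 = 27290)
√(1/(L + 11961) + a) = √(1/(27290 + 11961) + 1656) = √(1/39251 + 1656) = √(64999657/39251) = √2551301536907/39251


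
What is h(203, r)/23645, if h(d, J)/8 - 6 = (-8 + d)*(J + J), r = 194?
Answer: 605328/23645 ≈ 25.601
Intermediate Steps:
h(d, J) = 48 + 16*J*(-8 + d) (h(d, J) = 48 + 8*((-8 + d)*(J + J)) = 48 + 8*((-8 + d)*(2*J)) = 48 + 8*(2*J*(-8 + d)) = 48 + 16*J*(-8 + d))
h(203, r)/23645 = (48 - 128*194 + 16*194*203)/23645 = (48 - 24832 + 630112)*(1/23645) = 605328*(1/23645) = 605328/23645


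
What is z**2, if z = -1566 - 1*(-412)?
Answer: 1331716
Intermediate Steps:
z = -1154 (z = -1566 + 412 = -1154)
z**2 = (-1154)**2 = 1331716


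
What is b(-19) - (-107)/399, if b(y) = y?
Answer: -7474/399 ≈ -18.732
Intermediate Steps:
b(-19) - (-107)/399 = -19 - (-107)/399 = -19 - 1*(-107/399) = -19 + 107/399 = -7474/399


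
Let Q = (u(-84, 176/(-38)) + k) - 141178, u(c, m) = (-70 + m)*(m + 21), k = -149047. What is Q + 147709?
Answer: -51889274/361 ≈ -1.4374e+5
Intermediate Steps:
u(c, m) = (-70 + m)*(21 + m)
Q = -105212223/361 (Q = ((-1470 + (176/(-38))² - 8624/(-38)) - 149047) - 141178 = ((-1470 + (176*(-1/38))² - 8624*(-1)/38) - 149047) - 141178 = ((-1470 + (-88/19)² - 49*(-88/19)) - 149047) - 141178 = ((-1470 + 7744/361 + 4312/19) - 149047) - 141178 = (-440998/361 - 149047) - 141178 = -54246965/361 - 141178 = -105212223/361 ≈ -2.9145e+5)
Q + 147709 = -105212223/361 + 147709 = -51889274/361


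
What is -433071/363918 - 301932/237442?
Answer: -35451288993/14401569626 ≈ -2.4616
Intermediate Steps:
-433071/363918 - 301932/237442 = -433071*1/363918 - 301932*1/237442 = -144357/121306 - 150966/118721 = -35451288993/14401569626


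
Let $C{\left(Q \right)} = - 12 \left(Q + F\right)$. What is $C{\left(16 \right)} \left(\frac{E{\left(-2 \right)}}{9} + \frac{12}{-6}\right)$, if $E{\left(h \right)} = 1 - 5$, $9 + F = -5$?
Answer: $\frac{176}{3} \approx 58.667$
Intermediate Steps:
$F = -14$ ($F = -9 - 5 = -14$)
$E{\left(h \right)} = -4$ ($E{\left(h \right)} = 1 - 5 = -4$)
$C{\left(Q \right)} = 168 - 12 Q$ ($C{\left(Q \right)} = - 12 \left(Q - 14\right) = - 12 \left(-14 + Q\right) = 168 - 12 Q$)
$C{\left(16 \right)} \left(\frac{E{\left(-2 \right)}}{9} + \frac{12}{-6}\right) = \left(168 - 192\right) \left(- \frac{4}{9} + \frac{12}{-6}\right) = \left(168 - 192\right) \left(\left(-4\right) \frac{1}{9} + 12 \left(- \frac{1}{6}\right)\right) = - 24 \left(- \frac{4}{9} - 2\right) = \left(-24\right) \left(- \frac{22}{9}\right) = \frac{176}{3}$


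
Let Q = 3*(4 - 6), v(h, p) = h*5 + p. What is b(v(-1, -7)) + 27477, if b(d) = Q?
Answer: 27471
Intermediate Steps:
v(h, p) = p + 5*h (v(h, p) = 5*h + p = p + 5*h)
Q = -6 (Q = 3*(-2) = -6)
b(d) = -6
b(v(-1, -7)) + 27477 = -6 + 27477 = 27471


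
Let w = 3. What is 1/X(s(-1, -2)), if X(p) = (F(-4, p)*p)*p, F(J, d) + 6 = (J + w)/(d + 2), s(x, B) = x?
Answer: -⅐ ≈ -0.14286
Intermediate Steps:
F(J, d) = -6 + (3 + J)/(2 + d) (F(J, d) = -6 + (J + 3)/(d + 2) = -6 + (3 + J)/(2 + d))
X(p) = p²*(-13 - 6*p)/(2 + p) (X(p) = (((-9 - 4 - 6*p)/(2 + p))*p)*p = (((-13 - 6*p)/(2 + p))*p)*p = (p*(-13 - 6*p)/(2 + p))*p = p²*(-13 - 6*p)/(2 + p))
1/X(s(-1, -2)) = 1/((-1)²*(-13 - 6*(-1))/(2 - 1)) = 1/(1*(-13 + 6)/1) = 1/(1*1*(-7)) = 1/(-7) = -⅐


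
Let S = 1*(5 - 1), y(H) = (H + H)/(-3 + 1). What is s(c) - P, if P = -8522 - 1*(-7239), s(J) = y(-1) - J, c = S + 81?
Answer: 1199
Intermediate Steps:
y(H) = -H (y(H) = (2*H)/(-2) = (2*H)*(-½) = -H)
S = 4 (S = 1*4 = 4)
c = 85 (c = 4 + 81 = 85)
s(J) = 1 - J (s(J) = -1*(-1) - J = 1 - J)
P = -1283 (P = -8522 + 7239 = -1283)
s(c) - P = (1 - 1*85) - 1*(-1283) = (1 - 85) + 1283 = -84 + 1283 = 1199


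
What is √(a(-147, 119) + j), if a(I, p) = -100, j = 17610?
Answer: √17510 ≈ 132.33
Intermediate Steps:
√(a(-147, 119) + j) = √(-100 + 17610) = √17510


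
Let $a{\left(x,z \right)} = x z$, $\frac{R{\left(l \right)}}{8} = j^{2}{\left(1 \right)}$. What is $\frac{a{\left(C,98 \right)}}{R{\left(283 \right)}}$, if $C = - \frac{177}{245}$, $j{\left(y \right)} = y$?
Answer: $- \frac{177}{20} \approx -8.85$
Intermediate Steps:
$C = - \frac{177}{245}$ ($C = \left(-177\right) \frac{1}{245} = - \frac{177}{245} \approx -0.72245$)
$R{\left(l \right)} = 8$ ($R{\left(l \right)} = 8 \cdot 1^{2} = 8 \cdot 1 = 8$)
$\frac{a{\left(C,98 \right)}}{R{\left(283 \right)}} = \frac{\left(- \frac{177}{245}\right) 98}{8} = \left(- \frac{354}{5}\right) \frac{1}{8} = - \frac{177}{20}$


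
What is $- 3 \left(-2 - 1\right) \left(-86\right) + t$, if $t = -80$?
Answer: $-854$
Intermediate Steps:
$- 3 \left(-2 - 1\right) \left(-86\right) + t = - 3 \left(-2 - 1\right) \left(-86\right) - 80 = \left(-3\right) \left(-3\right) \left(-86\right) - 80 = 9 \left(-86\right) - 80 = -774 - 80 = -854$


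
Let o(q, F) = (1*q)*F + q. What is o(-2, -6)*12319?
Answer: 123190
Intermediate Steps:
o(q, F) = q + F*q (o(q, F) = q*F + q = F*q + q = q + F*q)
o(-2, -6)*12319 = -2*(1 - 6)*12319 = -2*(-5)*12319 = 10*12319 = 123190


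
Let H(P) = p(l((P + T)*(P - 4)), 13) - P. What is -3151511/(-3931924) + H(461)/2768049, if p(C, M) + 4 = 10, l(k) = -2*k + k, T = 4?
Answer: 8721747846619/10883758296276 ≈ 0.80135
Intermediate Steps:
l(k) = -k
p(C, M) = 6 (p(C, M) = -4 + 10 = 6)
H(P) = 6 - P
-3151511/(-3931924) + H(461)/2768049 = -3151511/(-3931924) + (6 - 1*461)/2768049 = -3151511*(-1/3931924) + (6 - 461)*(1/2768049) = 3151511/3931924 - 455*1/2768049 = 3151511/3931924 - 455/2768049 = 8721747846619/10883758296276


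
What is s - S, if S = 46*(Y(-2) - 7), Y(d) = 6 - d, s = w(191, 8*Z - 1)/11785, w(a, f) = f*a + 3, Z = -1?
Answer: -543826/11785 ≈ -46.146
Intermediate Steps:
w(a, f) = 3 + a*f (w(a, f) = a*f + 3 = 3 + a*f)
s = -1716/11785 (s = (3 + 191*(8*(-1) - 1))/11785 = (3 + 191*(-8 - 1))*(1/11785) = (3 + 191*(-9))*(1/11785) = (3 - 1719)*(1/11785) = -1716*1/11785 = -1716/11785 ≈ -0.14561)
S = 46 (S = 46*((6 - 1*(-2)) - 7) = 46*((6 + 2) - 7) = 46*(8 - 7) = 46*1 = 46)
s - S = -1716/11785 - 1*46 = -1716/11785 - 46 = -543826/11785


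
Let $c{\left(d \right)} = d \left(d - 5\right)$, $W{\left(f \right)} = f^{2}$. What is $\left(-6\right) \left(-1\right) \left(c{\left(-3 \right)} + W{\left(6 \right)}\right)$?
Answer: $360$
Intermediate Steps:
$c{\left(d \right)} = d \left(-5 + d\right)$
$\left(-6\right) \left(-1\right) \left(c{\left(-3 \right)} + W{\left(6 \right)}\right) = \left(-6\right) \left(-1\right) \left(- 3 \left(-5 - 3\right) + 6^{2}\right) = 6 \left(\left(-3\right) \left(-8\right) + 36\right) = 6 \left(24 + 36\right) = 6 \cdot 60 = 360$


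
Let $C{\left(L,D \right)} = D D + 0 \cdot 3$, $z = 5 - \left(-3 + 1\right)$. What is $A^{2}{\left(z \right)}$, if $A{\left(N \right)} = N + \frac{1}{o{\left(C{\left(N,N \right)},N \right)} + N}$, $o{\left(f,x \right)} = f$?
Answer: $\frac{154449}{3136} \approx 49.25$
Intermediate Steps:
$z = 7$ ($z = 5 - -2 = 5 + 2 = 7$)
$C{\left(L,D \right)} = D^{2}$ ($C{\left(L,D \right)} = D^{2} + 0 = D^{2}$)
$A{\left(N \right)} = N + \frac{1}{N + N^{2}}$ ($A{\left(N \right)} = N + \frac{1}{N^{2} + N} = N + \frac{1}{N + N^{2}}$)
$A^{2}{\left(z \right)} = \left(\frac{1 + 7^{2} + 7^{3}}{7 \left(1 + 7\right)}\right)^{2} = \left(\frac{1 + 49 + 343}{7 \cdot 8}\right)^{2} = \left(\frac{1}{7} \cdot \frac{1}{8} \cdot 393\right)^{2} = \left(\frac{393}{56}\right)^{2} = \frac{154449}{3136}$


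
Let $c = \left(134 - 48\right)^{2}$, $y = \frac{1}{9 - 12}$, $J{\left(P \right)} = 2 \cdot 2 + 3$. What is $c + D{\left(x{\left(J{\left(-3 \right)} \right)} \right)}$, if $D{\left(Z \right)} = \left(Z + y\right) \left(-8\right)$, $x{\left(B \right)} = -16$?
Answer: $\frac{22580}{3} \approx 7526.7$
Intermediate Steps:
$J{\left(P \right)} = 7$ ($J{\left(P \right)} = 4 + 3 = 7$)
$y = - \frac{1}{3}$ ($y = \frac{1}{-3} = - \frac{1}{3} \approx -0.33333$)
$D{\left(Z \right)} = \frac{8}{3} - 8 Z$ ($D{\left(Z \right)} = \left(Z - \frac{1}{3}\right) \left(-8\right) = \left(- \frac{1}{3} + Z\right) \left(-8\right) = \frac{8}{3} - 8 Z$)
$c = 7396$ ($c = 86^{2} = 7396$)
$c + D{\left(x{\left(J{\left(-3 \right)} \right)} \right)} = 7396 + \left(\frac{8}{3} - -128\right) = 7396 + \left(\frac{8}{3} + 128\right) = 7396 + \frac{392}{3} = \frac{22580}{3}$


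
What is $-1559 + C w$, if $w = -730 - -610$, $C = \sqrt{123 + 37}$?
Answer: $-1559 - 480 \sqrt{10} \approx -3076.9$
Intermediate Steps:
$C = 4 \sqrt{10}$ ($C = \sqrt{160} = 4 \sqrt{10} \approx 12.649$)
$w = -120$ ($w = -730 + 610 = -120$)
$-1559 + C w = -1559 + 4 \sqrt{10} \left(-120\right) = -1559 - 480 \sqrt{10}$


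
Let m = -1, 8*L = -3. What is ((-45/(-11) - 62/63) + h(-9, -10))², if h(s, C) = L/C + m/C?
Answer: 32350698769/3073593600 ≈ 10.525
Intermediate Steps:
L = -3/8 (L = (⅛)*(-3) = -3/8 ≈ -0.37500)
h(s, C) = -11/(8*C) (h(s, C) = -3/(8*C) - 1/C = -11/(8*C))
((-45/(-11) - 62/63) + h(-9, -10))² = ((-45/(-11) - 62/63) - 11/8/(-10))² = ((-45*(-1/11) - 62*1/63) - 11/8*(-⅒))² = ((45/11 - 62/63) + 11/80)² = (2153/693 + 11/80)² = (179863/55440)² = 32350698769/3073593600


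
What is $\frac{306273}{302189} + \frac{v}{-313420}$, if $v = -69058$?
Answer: $\frac{58430325811}{47356038190} \approx 1.2339$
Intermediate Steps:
$\frac{306273}{302189} + \frac{v}{-313420} = \frac{306273}{302189} - \frac{69058}{-313420} = 306273 \cdot \frac{1}{302189} - - \frac{34529}{156710} = \frac{306273}{302189} + \frac{34529}{156710} = \frac{58430325811}{47356038190}$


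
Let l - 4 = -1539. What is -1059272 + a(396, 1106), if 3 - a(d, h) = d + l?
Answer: -1058130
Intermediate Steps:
l = -1535 (l = 4 - 1539 = -1535)
a(d, h) = 1538 - d (a(d, h) = 3 - (d - 1535) = 3 - (-1535 + d) = 3 + (1535 - d) = 1538 - d)
-1059272 + a(396, 1106) = -1059272 + (1538 - 1*396) = -1059272 + (1538 - 396) = -1059272 + 1142 = -1058130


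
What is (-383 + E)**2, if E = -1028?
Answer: 1990921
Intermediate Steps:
(-383 + E)**2 = (-383 - 1028)**2 = (-1411)**2 = 1990921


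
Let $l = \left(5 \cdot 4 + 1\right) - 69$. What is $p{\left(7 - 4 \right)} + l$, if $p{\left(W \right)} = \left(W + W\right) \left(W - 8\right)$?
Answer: $-78$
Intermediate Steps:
$p{\left(W \right)} = 2 W \left(-8 + W\right)$
$l = -48$ ($l = \left(20 + 1\right) - 69 = 21 - 69 = -48$)
$p{\left(7 - 4 \right)} + l = 2 \left(7 - 4\right) \left(-8 + \left(7 - 4\right)\right) - 48 = 2 \cdot 3 \left(-8 + 3\right) - 48 = 2 \cdot 3 \left(-5\right) - 48 = -30 - 48 = -78$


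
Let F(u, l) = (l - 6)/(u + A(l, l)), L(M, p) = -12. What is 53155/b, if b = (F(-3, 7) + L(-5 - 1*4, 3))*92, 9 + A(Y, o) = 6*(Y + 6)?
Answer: -1754115/36386 ≈ -48.208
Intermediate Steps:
A(Y, o) = 27 + 6*Y (A(Y, o) = -9 + 6*(Y + 6) = -9 + 6*(6 + Y) = -9 + (36 + 6*Y) = 27 + 6*Y)
F(u, l) = (-6 + l)/(27 + u + 6*l) (F(u, l) = (l - 6)/(u + (27 + 6*l)) = (-6 + l)/(27 + u + 6*l))
b = -36386/33 (b = ((-6 + 7)/(27 - 3 + 6*7) - 12)*92 = (1/(27 - 3 + 42) - 12)*92 = (1/66 - 12)*92 = -791/66*92 = -36386/33 ≈ -1102.6)
53155/b = 53155/(-36386/33) = 53155*(-33/36386) = -1754115/36386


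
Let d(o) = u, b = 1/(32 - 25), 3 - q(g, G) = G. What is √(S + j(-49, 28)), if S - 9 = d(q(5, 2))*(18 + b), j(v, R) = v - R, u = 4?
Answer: 4*√14/7 ≈ 2.1381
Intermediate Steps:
q(g, G) = 3 - G
b = ⅐ (b = 1/7 = ⅐ ≈ 0.14286)
d(o) = 4
S = 571/7 (S = 9 + 4*(18 + ⅐) = 9 + 4*(127/7) = 9 + 508/7 = 571/7 ≈ 81.571)
√(S + j(-49, 28)) = √(571/7 + (-49 - 1*28)) = √(571/7 + (-49 - 28)) = √(571/7 - 77) = √(32/7) = 4*√14/7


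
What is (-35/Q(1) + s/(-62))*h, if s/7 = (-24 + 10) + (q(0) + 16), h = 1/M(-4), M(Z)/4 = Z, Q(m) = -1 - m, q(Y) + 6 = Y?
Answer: -1113/992 ≈ -1.1220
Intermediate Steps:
q(Y) = -6 + Y
M(Z) = 4*Z
h = -1/16 (h = 1/(4*(-4)) = 1/(-16) = -1/16 ≈ -0.062500)
s = -28 (s = 7*((-24 + 10) + ((-6 + 0) + 16)) = 7*(-14 + (-6 + 16)) = 7*(-14 + 10) = 7*(-4) = -28)
(-35/Q(1) + s/(-62))*h = (-35/(-1 - 1*1) - 28/(-62))*(-1/16) = (-35/(-1 - 1) - 28*(-1/62))*(-1/16) = (-35/(-2) + 14/31)*(-1/16) = (-35*(-1/2) + 14/31)*(-1/16) = (35/2 + 14/31)*(-1/16) = (1113/62)*(-1/16) = -1113/992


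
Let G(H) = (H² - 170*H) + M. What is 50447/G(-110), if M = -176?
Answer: 50447/30624 ≈ 1.6473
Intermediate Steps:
G(H) = -176 + H² - 170*H (G(H) = (H² - 170*H) - 176 = -176 + H² - 170*H)
50447/G(-110) = 50447/(-176 + (-110)² - 170*(-110)) = 50447/(-176 + 12100 + 18700) = 50447/30624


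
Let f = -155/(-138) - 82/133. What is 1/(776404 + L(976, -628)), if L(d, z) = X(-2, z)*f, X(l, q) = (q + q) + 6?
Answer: 9177/7119247633 ≈ 1.2890e-6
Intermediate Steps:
X(l, q) = 6 + 2*q (X(l, q) = 2*q + 6 = 6 + 2*q)
f = 9299/18354 (f = -155*(-1/138) - 82*1/133 = 155/138 - 82/133 = 9299/18354 ≈ 0.50665)
L(d, z) = 9299/3059 + 9299*z/9177 (L(d, z) = (6 + 2*z)*(9299/18354) = 9299/3059 + 9299*z/9177)
1/(776404 + L(976, -628)) = 1/(776404 + (9299/3059 + (9299/9177)*(-628))) = 1/(776404 + (9299/3059 - 5839772/9177)) = 1/(776404 - 5811875/9177) = 1/(7119247633/9177) = 9177/7119247633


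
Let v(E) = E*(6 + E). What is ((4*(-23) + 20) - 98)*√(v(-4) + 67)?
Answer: -170*√59 ≈ -1305.8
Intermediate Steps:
((4*(-23) + 20) - 98)*√(v(-4) + 67) = ((4*(-23) + 20) - 98)*√(-4*(6 - 4) + 67) = ((-92 + 20) - 98)*√(-4*2 + 67) = (-72 - 98)*√(-8 + 67) = -170*√59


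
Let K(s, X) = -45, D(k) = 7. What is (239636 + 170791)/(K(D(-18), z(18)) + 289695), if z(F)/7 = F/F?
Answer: 136809/96550 ≈ 1.4170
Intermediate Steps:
z(F) = 7 (z(F) = 7*(F/F) = 7*1 = 7)
(239636 + 170791)/(K(D(-18), z(18)) + 289695) = (239636 + 170791)/(-45 + 289695) = 410427/289650 = 410427*(1/289650) = 136809/96550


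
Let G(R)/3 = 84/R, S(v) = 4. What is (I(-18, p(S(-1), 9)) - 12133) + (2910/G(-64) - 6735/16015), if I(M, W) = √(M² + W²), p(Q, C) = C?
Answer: -865840826/67263 + 9*√5 ≈ -12852.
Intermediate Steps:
G(R) = 252/R (G(R) = 3*(84/R) = 252/R)
(I(-18, p(S(-1), 9)) - 12133) + (2910/G(-64) - 6735/16015) = (√((-18)² + 9²) - 12133) + (2910/((252/(-64))) - 6735/16015) = (√(324 + 81) - 12133) + (2910/((252*(-1/64))) - 6735*1/16015) = (√405 - 12133) + (2910/(-63/16) - 1347/3203) = (9*√5 - 12133) + (2910*(-16/63) - 1347/3203) = (-12133 + 9*√5) + (-15520/21 - 1347/3203) = (-12133 + 9*√5) - 49738847/67263 = -865840826/67263 + 9*√5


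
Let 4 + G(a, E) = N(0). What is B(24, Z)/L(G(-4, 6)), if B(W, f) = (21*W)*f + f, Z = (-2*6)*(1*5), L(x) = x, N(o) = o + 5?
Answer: -30300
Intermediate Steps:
N(o) = 5 + o
G(a, E) = 1 (G(a, E) = -4 + (5 + 0) = -4 + 5 = 1)
Z = -60 (Z = -12*5 = -60)
B(W, f) = f + 21*W*f (B(W, f) = 21*W*f + f = f + 21*W*f)
B(24, Z)/L(G(-4, 6)) = -60*(1 + 21*24)/1 = -60*(1 + 504)*1 = -60*505*1 = -30300*1 = -30300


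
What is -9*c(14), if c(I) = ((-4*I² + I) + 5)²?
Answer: -5267025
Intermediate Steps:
c(I) = (5 + I - 4*I²)² (c(I) = ((I - 4*I²) + 5)² = (5 + I - 4*I²)²)
-9*c(14) = -9*(5 + 14 - 4*14²)² = -9*(5 + 14 - 4*196)² = -9*(5 + 14 - 784)² = -9*(-765)² = -9*585225 = -5267025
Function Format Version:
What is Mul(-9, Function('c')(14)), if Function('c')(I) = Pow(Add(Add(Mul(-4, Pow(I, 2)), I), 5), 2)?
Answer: -5267025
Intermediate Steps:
Function('c')(I) = Pow(Add(5, I, Mul(-4, Pow(I, 2))), 2) (Function('c')(I) = Pow(Add(Add(I, Mul(-4, Pow(I, 2))), 5), 2) = Pow(Add(5, I, Mul(-4, Pow(I, 2))), 2))
Mul(-9, Function('c')(14)) = Mul(-9, Pow(Add(5, 14, Mul(-4, Pow(14, 2))), 2)) = Mul(-9, Pow(Add(5, 14, Mul(-4, 196)), 2)) = Mul(-9, Pow(Add(5, 14, -784), 2)) = Mul(-9, Pow(-765, 2)) = Mul(-9, 585225) = -5267025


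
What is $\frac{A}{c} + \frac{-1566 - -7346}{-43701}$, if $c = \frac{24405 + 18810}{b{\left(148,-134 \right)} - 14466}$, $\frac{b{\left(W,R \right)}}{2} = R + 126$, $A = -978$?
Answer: $\frac{206234928632}{629512905} \approx 327.61$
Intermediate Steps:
$b{\left(W,R \right)} = 252 + 2 R$ ($b{\left(W,R \right)} = 2 \left(R + 126\right) = 2 \left(126 + R\right) = 252 + 2 R$)
$c = - \frac{43215}{14482}$ ($c = \frac{24405 + 18810}{\left(252 + 2 \left(-134\right)\right) - 14466} = \frac{43215}{\left(252 - 268\right) - 14466} = \frac{43215}{-16 - 14466} = \frac{43215}{-14482} = 43215 \left(- \frac{1}{14482}\right) = - \frac{43215}{14482} \approx -2.9841$)
$\frac{A}{c} + \frac{-1566 - -7346}{-43701} = - \frac{978}{- \frac{43215}{14482}} + \frac{-1566 - -7346}{-43701} = \left(-978\right) \left(- \frac{14482}{43215}\right) + \left(-1566 + 7346\right) \left(- \frac{1}{43701}\right) = \frac{4721132}{14405} + 5780 \left(- \frac{1}{43701}\right) = \frac{4721132}{14405} - \frac{5780}{43701} = \frac{206234928632}{629512905}$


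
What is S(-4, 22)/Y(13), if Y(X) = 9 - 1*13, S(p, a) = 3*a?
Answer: -33/2 ≈ -16.500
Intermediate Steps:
Y(X) = -4 (Y(X) = 9 - 13 = -4)
S(-4, 22)/Y(13) = (3*22)/(-4) = 66*(-1/4) = -33/2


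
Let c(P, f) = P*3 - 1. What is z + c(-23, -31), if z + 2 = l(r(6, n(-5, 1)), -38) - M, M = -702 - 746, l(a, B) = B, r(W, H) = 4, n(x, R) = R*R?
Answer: 1338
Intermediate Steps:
n(x, R) = R**2
M = -1448
c(P, f) = -1 + 3*P (c(P, f) = 3*P - 1 = -1 + 3*P)
z = 1408 (z = -2 + (-38 - 1*(-1448)) = -2 + (-38 + 1448) = -2 + 1410 = 1408)
z + c(-23, -31) = 1408 + (-1 + 3*(-23)) = 1408 + (-1 - 69) = 1408 - 70 = 1338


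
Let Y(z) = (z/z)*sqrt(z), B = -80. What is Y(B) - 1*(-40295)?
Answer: 40295 + 4*I*sqrt(5) ≈ 40295.0 + 8.9443*I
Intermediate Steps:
Y(z) = sqrt(z) (Y(z) = 1*sqrt(z) = sqrt(z))
Y(B) - 1*(-40295) = sqrt(-80) - 1*(-40295) = 4*I*sqrt(5) + 40295 = 40295 + 4*I*sqrt(5)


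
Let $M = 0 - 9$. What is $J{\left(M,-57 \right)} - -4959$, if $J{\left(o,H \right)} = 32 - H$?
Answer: $5048$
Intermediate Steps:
$M = -9$
$J{\left(M,-57 \right)} - -4959 = \left(32 - -57\right) - -4959 = \left(32 + 57\right) + 4959 = 89 + 4959 = 5048$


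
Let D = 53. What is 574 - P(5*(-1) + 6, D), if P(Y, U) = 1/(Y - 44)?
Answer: 24683/43 ≈ 574.02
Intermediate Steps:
P(Y, U) = 1/(-44 + Y)
574 - P(5*(-1) + 6, D) = 574 - 1/(-44 + (5*(-1) + 6)) = 574 - 1/(-44 + (-5 + 6)) = 574 - 1/(-44 + 1) = 574 - 1/(-43) = 574 - 1*(-1/43) = 574 + 1/43 = 24683/43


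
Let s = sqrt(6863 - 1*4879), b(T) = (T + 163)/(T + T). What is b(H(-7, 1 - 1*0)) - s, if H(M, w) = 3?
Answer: 83/3 - 8*sqrt(31) ≈ -16.875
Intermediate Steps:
b(T) = (163 + T)/(2*T) (b(T) = (163 + T)/((2*T)) = (163 + T)*(1/(2*T)) = (163 + T)/(2*T))
s = 8*sqrt(31) (s = sqrt(6863 - 4879) = sqrt(1984) = 8*sqrt(31) ≈ 44.542)
b(H(-7, 1 - 1*0)) - s = (1/2)*(163 + 3)/3 - 8*sqrt(31) = (1/2)*(1/3)*166 - 8*sqrt(31) = 83/3 - 8*sqrt(31)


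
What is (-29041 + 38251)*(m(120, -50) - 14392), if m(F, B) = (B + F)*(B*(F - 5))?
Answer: -3839575320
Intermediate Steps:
m(F, B) = B*(-5 + F)*(B + F) (m(F, B) = (B + F)*(B*(-5 + F)) = B*(-5 + F)*(B + F))
(-29041 + 38251)*(m(120, -50) - 14392) = (-29041 + 38251)*(-50*(120**2 - 5*(-50) - 5*120 - 50*120) - 14392) = 9210*(-50*(14400 + 250 - 600 - 6000) - 14392) = 9210*(-50*8050 - 14392) = 9210*(-402500 - 14392) = 9210*(-416892) = -3839575320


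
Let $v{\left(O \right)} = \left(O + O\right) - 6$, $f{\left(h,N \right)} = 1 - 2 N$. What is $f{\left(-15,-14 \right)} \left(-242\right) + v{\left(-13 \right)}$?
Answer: $-7050$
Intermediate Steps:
$v{\left(O \right)} = -6 + 2 O$ ($v{\left(O \right)} = 2 O - 6 = -6 + 2 O$)
$f{\left(-15,-14 \right)} \left(-242\right) + v{\left(-13 \right)} = \left(1 - -28\right) \left(-242\right) + \left(-6 + 2 \left(-13\right)\right) = \left(1 + 28\right) \left(-242\right) - 32 = 29 \left(-242\right) - 32 = -7018 - 32 = -7050$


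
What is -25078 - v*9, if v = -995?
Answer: -16123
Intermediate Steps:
-25078 - v*9 = -25078 - (-995)*9 = -25078 - 1*(-8955) = -25078 + 8955 = -16123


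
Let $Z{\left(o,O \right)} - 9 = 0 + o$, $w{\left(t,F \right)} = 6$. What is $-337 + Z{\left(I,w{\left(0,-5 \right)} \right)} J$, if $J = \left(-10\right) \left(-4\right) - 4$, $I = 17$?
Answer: $599$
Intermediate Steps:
$J = 36$ ($J = 40 - 4 = 36$)
$Z{\left(o,O \right)} = 9 + o$ ($Z{\left(o,O \right)} = 9 + \left(0 + o\right) = 9 + o$)
$-337 + Z{\left(I,w{\left(0,-5 \right)} \right)} J = -337 + \left(9 + 17\right) 36 = -337 + 26 \cdot 36 = -337 + 936 = 599$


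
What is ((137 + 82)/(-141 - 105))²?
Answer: 5329/6724 ≈ 0.79253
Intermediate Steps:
((137 + 82)/(-141 - 105))² = (219/(-246))² = (219*(-1/246))² = (-73/82)² = 5329/6724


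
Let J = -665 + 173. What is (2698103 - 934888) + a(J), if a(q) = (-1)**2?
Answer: 1763216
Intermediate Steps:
J = -492
a(q) = 1
(2698103 - 934888) + a(J) = (2698103 - 934888) + 1 = 1763215 + 1 = 1763216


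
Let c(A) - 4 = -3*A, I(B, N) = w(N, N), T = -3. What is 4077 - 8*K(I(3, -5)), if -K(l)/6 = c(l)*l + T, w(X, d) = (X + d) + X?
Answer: -31347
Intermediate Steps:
w(X, d) = d + 2*X
I(B, N) = 3*N (I(B, N) = N + 2*N = 3*N)
c(A) = 4 - 3*A
K(l) = 18 - 6*l*(4 - 3*l) (K(l) = -6*((4 - 3*l)*l - 3) = -6*(l*(4 - 3*l) - 3) = -6*(-3 + l*(4 - 3*l)) = 18 - 6*l*(4 - 3*l))
4077 - 8*K(I(3, -5)) = 4077 - 8*(18 + 6*(3*(-5))*(-4 + 3*(3*(-5)))) = 4077 - 8*(18 + 6*(-15)*(-4 + 3*(-15))) = 4077 - 8*(18 + 6*(-15)*(-4 - 45)) = 4077 - 8*(18 + 6*(-15)*(-49)) = 4077 - 8*(18 + 4410) = 4077 - 8*4428 = 4077 - 1*35424 = 4077 - 35424 = -31347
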